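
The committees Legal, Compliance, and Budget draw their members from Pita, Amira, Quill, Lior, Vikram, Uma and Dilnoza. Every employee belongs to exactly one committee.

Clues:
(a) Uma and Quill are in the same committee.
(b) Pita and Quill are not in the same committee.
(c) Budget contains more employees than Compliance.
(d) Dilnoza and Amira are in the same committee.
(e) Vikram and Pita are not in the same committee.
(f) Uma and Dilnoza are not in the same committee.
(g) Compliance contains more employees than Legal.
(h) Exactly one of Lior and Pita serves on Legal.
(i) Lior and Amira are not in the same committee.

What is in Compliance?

Compliance = {Amira, Dilnoza}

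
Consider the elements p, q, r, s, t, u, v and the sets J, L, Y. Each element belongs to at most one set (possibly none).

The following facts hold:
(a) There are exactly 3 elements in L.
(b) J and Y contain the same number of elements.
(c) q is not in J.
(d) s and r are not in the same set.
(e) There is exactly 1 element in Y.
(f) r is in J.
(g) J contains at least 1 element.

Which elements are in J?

From (c): q ∉ J.
From (f): r ∈ J.
(d): s ∉ J.
Suppose p ∈ J: no assignment then satisfies all the clues, so p ∉ J.

J = {r}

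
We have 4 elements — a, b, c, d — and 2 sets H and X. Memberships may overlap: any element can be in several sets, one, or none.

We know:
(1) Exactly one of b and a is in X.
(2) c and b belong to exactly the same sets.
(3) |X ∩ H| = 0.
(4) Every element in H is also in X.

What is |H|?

0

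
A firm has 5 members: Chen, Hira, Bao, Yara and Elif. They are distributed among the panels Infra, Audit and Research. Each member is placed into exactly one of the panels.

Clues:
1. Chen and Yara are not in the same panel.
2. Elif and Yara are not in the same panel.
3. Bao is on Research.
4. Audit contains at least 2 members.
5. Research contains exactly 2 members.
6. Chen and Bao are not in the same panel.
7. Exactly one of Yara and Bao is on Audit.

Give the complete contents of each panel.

From (3): Bao ∈ Research.
(6): Chen ∉ Research.
(7) (exactly one): Yara ∈ Audit.
(1): Chen ∉ Audit.
(2): Elif ∉ Audit.
(4): only 2 candidates remain for Audit, so all are in.
(5): only 2 candidates remain for Research, so all are in.
Only one panel left: Chen ∈ Infra.

Infra = {Chen}; Audit = {Hira, Yara}; Research = {Bao, Elif}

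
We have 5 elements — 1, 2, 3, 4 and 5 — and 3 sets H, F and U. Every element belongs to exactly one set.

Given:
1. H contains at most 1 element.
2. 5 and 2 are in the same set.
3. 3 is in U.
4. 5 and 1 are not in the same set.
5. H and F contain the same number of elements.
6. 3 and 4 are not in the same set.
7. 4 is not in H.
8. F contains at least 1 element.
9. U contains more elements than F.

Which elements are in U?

U = {2, 3, 5}

From (3): 3 ∈ U.
From (7): 4 ∉ H.
(6): 4 ∉ U.
Only one set left: 4 ∈ F.
Suppose 1 ∈ U: no assignment then satisfies all the clues, so 1 ∉ U.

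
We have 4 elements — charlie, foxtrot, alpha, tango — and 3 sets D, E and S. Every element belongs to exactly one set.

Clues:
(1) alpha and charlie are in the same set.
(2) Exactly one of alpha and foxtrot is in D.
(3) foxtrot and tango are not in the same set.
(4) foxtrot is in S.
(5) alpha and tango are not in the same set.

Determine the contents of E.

E = {tango}

From (4): foxtrot ∈ S.
(2) (exactly one): alpha ∈ D.
(3): tango ∉ S.
(5): tango ∉ D.
Only one set left: tango ∈ E.
(1): charlie matches alpha: charlie ∈ D.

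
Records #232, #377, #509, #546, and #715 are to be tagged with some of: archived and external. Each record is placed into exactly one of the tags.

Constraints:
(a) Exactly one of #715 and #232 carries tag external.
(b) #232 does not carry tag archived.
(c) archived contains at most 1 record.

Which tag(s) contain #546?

From (b): #232 ∉ archived.
Only one tag left: #232 ∈ external.
(a) (exactly one): #715 ∉ external.
Only one tag left: #715 ∈ archived.
(c): archived already has 1, so the rest are out.
Only one tag left: #377 ∈ external.
Only one tag left: #509 ∈ external.
Only one tag left: #546 ∈ external.

#546: external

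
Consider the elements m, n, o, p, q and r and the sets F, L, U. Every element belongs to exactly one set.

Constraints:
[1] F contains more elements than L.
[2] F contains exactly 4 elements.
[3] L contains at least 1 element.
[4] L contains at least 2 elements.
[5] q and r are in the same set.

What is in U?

U = {}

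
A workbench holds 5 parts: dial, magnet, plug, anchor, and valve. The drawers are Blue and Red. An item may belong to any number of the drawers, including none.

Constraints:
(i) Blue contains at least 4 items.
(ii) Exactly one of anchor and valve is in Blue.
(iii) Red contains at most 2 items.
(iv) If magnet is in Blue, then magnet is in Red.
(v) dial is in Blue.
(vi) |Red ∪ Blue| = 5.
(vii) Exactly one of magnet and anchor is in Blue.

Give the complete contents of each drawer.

Blue = {dial, magnet, plug, valve}; Red = {anchor, magnet}

From (v): dial ∈ Blue.
Suppose dial ∈ Red: no assignment then satisfies all the clues, so dial ∉ Red.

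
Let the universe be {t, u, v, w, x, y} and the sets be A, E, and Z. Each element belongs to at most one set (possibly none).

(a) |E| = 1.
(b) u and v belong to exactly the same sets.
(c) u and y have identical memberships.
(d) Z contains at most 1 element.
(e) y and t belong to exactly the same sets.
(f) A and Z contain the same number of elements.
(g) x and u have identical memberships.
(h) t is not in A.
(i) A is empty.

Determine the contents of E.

E = {w}

From (h): t ∉ A.
(e): y matches t: y ∉ A.
(i): A already has 0, so the rest are out.
Suppose t ∈ E: no assignment then satisfies all the clues, so t ∉ E.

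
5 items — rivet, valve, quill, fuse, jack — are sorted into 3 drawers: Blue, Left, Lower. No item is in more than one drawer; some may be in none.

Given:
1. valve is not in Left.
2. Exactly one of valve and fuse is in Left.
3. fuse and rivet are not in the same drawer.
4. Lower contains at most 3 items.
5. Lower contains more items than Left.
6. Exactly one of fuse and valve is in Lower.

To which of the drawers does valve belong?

From (1): valve ∉ Left.
(2) (exactly one): fuse ∈ Left.
(3): rivet ∉ Left.
(6) (exactly one): valve ∈ Lower.

valve: Lower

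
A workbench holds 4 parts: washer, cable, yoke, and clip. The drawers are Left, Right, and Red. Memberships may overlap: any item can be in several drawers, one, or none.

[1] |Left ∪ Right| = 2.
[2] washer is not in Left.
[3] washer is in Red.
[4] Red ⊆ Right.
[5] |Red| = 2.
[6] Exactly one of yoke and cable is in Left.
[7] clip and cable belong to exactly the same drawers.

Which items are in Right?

Right = {washer, yoke}

From (2): washer ∉ Left.
From (3): washer ∈ Red.
(4) with washer ∈ Red: washer ∈ Right.
Suppose cable ∈ Right: no assignment then satisfies all the clues, so cable ∉ Right.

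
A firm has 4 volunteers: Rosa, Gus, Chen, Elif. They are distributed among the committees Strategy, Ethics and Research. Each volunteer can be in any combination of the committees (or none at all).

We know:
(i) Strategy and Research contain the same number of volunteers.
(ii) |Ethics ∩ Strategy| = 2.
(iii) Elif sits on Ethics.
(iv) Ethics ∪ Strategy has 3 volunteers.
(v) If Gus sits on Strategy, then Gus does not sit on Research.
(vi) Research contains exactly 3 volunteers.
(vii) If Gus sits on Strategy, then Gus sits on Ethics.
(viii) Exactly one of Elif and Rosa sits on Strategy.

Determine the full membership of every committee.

Strategy = {Chen, Elif, Gus}; Ethics = {Elif, Gus}; Research = {Chen, Elif, Rosa}

From (iii): Elif ∈ Ethics.
Suppose Rosa ∈ Strategy: no assignment then satisfies all the clues, so Rosa ∉ Strategy.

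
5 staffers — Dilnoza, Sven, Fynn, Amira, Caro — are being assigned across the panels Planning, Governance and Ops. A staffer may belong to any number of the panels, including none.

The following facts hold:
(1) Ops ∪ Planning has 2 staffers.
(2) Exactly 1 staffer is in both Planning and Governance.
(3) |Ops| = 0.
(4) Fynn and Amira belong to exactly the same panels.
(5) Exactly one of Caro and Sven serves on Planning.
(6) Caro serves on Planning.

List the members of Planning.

Planning = {Caro, Dilnoza}

From (6): Caro ∈ Planning.
(3): Ops already has 0, so the rest are out.
(5) (exactly one): Sven ∉ Planning.
Suppose Dilnoza ∉ Planning: no assignment then satisfies all the clues, so Dilnoza ∈ Planning.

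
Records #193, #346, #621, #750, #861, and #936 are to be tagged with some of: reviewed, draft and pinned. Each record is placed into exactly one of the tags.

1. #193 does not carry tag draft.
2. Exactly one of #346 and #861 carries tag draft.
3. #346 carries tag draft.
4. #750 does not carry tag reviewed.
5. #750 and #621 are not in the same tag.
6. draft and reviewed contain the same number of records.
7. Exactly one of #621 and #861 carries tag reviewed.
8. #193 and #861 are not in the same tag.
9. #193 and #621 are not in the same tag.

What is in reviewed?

reviewed = {#861, #936}

From (1): #193 ∉ draft.
From (3): #346 ∈ draft.
From (4): #750 ∉ reviewed.
(2) (exactly one): #861 ∉ draft.
Suppose #193 ∈ reviewed: no assignment then satisfies all the clues, so #193 ∉ reviewed.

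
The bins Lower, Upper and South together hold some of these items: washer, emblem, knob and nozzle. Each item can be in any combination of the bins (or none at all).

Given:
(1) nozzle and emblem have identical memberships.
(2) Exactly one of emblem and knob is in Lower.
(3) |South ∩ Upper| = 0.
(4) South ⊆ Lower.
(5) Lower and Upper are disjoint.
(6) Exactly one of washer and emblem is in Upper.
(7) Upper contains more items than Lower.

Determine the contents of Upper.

Upper = {emblem, nozzle}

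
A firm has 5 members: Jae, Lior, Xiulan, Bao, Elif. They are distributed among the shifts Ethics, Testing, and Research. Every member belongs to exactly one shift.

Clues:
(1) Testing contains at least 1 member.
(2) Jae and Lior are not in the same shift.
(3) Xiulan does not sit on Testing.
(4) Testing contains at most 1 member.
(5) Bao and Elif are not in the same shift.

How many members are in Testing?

1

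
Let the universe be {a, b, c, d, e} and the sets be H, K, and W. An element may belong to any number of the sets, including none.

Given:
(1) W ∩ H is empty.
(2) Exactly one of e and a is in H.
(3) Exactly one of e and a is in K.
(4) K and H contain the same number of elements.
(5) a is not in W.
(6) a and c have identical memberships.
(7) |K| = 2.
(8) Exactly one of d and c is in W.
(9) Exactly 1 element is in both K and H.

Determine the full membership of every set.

H = {b, e}; K = {d, e}; W = {d}

From (5): a ∉ W.
(6): c matches a: c ∉ W.
(8) (exactly one): d ∈ W.
(1) (disjoint): d ∉ H.
Suppose a ∈ H: no assignment then satisfies all the clues, so a ∉ H.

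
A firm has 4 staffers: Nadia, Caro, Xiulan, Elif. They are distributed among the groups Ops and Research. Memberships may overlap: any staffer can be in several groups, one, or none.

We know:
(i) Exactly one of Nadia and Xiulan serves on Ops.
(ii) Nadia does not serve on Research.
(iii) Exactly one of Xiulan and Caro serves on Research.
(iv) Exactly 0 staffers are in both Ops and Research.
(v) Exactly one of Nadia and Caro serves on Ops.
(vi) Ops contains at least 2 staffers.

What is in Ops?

Ops = {Elif, Nadia}

From (ii): Nadia ∉ Research.
Suppose Nadia ∉ Ops: no assignment then satisfies all the clues, so Nadia ∈ Ops.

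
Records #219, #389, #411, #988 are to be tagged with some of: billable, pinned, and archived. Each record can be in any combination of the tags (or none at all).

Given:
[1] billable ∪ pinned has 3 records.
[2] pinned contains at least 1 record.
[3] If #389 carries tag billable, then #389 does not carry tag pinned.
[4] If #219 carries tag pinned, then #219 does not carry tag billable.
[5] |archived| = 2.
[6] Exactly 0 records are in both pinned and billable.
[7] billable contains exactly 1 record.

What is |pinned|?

2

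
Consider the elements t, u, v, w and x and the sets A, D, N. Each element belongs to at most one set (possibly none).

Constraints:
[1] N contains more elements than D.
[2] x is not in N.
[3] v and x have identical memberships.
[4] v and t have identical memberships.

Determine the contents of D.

From (2): x ∉ N.
(3): v matches x: v ∉ N.
(4): t matches v: t ∉ N.
Suppose t ∈ D: no assignment then satisfies all the clues, so t ∉ D.

D = {}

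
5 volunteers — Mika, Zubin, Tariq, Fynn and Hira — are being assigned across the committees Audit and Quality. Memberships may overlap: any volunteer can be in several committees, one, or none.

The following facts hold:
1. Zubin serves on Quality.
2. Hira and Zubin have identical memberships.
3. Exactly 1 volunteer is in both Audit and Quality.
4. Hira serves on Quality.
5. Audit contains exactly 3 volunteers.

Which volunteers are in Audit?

Audit = {Fynn, Mika, Tariq}

From (1): Zubin ∈ Quality.
From (4): Hira ∈ Quality.
Suppose Mika ∉ Audit: no assignment then satisfies all the clues, so Mika ∈ Audit.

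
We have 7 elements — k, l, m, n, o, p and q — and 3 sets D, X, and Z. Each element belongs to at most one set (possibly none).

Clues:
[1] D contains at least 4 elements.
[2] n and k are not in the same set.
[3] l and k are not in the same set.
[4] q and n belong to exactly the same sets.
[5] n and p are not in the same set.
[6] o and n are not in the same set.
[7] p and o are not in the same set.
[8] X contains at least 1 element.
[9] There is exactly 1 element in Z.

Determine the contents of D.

D = {l, m, n, q}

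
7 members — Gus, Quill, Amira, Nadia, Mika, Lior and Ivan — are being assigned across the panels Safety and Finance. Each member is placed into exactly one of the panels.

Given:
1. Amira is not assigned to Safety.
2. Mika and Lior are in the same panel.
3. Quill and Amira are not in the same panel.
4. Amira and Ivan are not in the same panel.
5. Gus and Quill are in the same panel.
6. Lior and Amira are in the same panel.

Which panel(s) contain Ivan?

From (1): Amira ∉ Safety.
(6): Lior matches Amira: Lior ∉ Safety.
Only one panel left: Amira ∈ Finance.
Only one panel left: Lior ∈ Finance.
(2): Mika matches Lior: Mika ∉ Safety.
(2): Mika matches Lior: Mika ∈ Finance.
(3): Quill ∉ Finance.
(4): Ivan ∉ Finance.
(5): Gus matches Quill: Gus ∉ Finance.
Only one panel left: Gus ∈ Safety.
Only one panel left: Quill ∈ Safety.
Only one panel left: Ivan ∈ Safety.

Ivan: Safety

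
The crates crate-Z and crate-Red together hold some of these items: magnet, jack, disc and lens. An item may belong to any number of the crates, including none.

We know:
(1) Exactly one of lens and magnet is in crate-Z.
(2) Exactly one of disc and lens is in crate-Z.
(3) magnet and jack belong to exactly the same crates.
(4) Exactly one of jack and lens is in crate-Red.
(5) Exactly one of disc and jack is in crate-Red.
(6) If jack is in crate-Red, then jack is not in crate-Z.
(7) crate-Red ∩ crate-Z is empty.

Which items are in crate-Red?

crate-Red = {jack, magnet}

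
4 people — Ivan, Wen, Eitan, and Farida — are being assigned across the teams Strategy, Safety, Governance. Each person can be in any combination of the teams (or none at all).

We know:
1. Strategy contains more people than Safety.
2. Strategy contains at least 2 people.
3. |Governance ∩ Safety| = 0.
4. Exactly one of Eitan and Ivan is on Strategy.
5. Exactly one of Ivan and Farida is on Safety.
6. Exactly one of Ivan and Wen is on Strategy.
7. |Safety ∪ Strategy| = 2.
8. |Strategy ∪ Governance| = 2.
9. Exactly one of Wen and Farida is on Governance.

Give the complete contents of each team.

Strategy = {Farida, Ivan}; Safety = {Ivan}; Governance = {Farida}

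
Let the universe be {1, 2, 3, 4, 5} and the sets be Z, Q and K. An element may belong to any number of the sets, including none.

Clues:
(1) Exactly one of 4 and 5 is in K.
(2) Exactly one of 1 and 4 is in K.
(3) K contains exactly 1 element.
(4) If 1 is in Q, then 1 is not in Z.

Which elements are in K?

K = {4}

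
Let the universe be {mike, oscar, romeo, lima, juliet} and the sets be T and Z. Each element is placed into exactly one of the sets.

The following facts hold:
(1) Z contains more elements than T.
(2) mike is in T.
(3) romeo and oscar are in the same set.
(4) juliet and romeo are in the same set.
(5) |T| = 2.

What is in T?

From (2): mike ∈ T.
Suppose oscar ∈ T: no assignment then satisfies all the clues, so oscar ∉ T.

T = {lima, mike}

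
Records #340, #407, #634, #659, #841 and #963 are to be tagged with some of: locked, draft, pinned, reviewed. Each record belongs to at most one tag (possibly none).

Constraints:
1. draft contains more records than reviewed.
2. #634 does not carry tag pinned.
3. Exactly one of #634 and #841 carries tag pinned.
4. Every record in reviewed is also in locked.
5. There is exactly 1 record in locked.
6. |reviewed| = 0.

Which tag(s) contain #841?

#841: pinned

From (2): #634 ∉ pinned.
(3) (exactly one): #841 ∈ pinned.
(6): reviewed already has 0, so the rest are out.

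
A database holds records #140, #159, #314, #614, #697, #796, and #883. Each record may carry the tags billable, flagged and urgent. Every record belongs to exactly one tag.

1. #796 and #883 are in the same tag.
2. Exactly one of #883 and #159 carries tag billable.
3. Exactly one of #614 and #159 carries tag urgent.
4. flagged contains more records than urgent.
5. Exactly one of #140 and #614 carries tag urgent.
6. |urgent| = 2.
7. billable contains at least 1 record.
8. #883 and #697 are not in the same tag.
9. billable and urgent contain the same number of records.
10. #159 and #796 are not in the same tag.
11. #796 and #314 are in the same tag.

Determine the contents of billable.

billable = {#140, #159}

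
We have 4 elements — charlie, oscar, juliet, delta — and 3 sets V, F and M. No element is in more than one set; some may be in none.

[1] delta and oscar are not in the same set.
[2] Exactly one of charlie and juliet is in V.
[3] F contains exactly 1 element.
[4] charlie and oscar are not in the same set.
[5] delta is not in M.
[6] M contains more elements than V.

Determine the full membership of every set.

V = {charlie}; F = {delta}; M = {juliet, oscar}

From (5): delta ∉ M.
Suppose charlie ∉ V: no assignment then satisfies all the clues, so charlie ∈ V.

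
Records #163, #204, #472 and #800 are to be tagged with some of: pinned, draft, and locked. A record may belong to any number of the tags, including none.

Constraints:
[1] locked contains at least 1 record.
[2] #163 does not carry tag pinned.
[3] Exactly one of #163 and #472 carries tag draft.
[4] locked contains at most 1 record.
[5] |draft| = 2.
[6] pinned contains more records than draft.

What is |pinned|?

3

From (2): #163 ∉ pinned.
Suppose #204 ∉ pinned: no assignment then satisfies all the clues, so #204 ∈ pinned.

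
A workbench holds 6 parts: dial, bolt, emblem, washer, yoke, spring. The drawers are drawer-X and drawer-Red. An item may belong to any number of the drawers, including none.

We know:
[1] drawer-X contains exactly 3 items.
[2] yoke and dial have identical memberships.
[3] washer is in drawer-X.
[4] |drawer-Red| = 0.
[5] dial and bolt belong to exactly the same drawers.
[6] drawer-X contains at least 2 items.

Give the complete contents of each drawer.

drawer-X = {emblem, spring, washer}; drawer-Red = {}

From (3): washer ∈ drawer-X.
(4): drawer-Red already has 0, so the rest are out.
Suppose dial ∈ drawer-X: no assignment then satisfies all the clues, so dial ∉ drawer-X.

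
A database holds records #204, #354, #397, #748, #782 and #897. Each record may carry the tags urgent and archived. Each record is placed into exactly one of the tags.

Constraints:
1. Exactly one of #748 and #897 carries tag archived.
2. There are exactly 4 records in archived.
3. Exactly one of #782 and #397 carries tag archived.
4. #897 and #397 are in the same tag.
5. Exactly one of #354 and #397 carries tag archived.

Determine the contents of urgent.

urgent = {#397, #897}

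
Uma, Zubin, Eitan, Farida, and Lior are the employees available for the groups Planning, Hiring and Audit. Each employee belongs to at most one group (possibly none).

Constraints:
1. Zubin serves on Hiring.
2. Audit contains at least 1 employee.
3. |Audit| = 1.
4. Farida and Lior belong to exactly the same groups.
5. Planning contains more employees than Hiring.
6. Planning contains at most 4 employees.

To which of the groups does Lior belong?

From (1): Zubin ∈ Hiring.
Suppose Lior ∉ Planning: no assignment then satisfies all the clues, so Lior ∈ Planning.

Lior: Planning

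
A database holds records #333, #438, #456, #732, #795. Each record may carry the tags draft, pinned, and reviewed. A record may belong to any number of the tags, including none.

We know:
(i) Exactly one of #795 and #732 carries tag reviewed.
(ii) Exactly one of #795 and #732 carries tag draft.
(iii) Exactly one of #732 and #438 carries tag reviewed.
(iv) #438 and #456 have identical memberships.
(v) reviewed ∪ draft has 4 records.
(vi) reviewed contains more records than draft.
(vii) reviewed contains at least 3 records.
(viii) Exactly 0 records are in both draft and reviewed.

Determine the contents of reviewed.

reviewed = {#438, #456, #795}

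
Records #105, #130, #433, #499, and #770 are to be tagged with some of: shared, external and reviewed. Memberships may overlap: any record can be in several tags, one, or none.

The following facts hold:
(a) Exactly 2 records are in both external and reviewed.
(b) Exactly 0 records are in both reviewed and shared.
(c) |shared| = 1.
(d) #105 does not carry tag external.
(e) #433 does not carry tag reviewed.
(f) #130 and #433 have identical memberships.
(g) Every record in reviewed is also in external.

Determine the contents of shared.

From (d): #105 ∉ external.
From (e): #433 ∉ reviewed.
(f): #130 matches #433: #130 ∉ reviewed.
(g) contrapositive: #105 ∉ reviewed.
Suppose #105 ∉ shared: no assignment then satisfies all the clues, so #105 ∈ shared.

shared = {#105}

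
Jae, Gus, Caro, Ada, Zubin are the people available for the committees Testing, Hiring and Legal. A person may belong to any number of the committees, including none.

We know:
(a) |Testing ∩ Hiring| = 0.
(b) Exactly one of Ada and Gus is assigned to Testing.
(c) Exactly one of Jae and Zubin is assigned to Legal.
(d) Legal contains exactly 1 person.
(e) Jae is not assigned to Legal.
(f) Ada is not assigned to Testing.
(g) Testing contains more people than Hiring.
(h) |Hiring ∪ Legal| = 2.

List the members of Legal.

From (e): Jae ∉ Legal.
From (f): Ada ∉ Testing.
(b) (exactly one): Gus ∈ Testing.
(c) (exactly one): Zubin ∈ Legal.
(d): Legal already has 1, so the rest are out.

Legal = {Zubin}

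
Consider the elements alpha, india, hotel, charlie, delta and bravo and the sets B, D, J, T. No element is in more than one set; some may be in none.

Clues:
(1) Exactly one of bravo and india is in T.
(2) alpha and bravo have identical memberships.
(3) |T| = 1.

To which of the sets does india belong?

india: T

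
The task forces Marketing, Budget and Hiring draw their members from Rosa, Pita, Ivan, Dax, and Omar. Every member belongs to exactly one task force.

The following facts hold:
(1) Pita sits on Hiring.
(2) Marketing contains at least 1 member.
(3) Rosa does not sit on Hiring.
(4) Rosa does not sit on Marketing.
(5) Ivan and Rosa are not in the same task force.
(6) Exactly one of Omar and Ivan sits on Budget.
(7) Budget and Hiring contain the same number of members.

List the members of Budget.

From (1): Pita ∈ Hiring.
From (3): Rosa ∉ Hiring.
From (4): Rosa ∉ Marketing.
Only one task force left: Rosa ∈ Budget.
(5): Ivan ∉ Budget.
(6) (exactly one): Omar ∈ Budget.
Suppose Dax ∈ Budget: no assignment then satisfies all the clues, so Dax ∉ Budget.

Budget = {Omar, Rosa}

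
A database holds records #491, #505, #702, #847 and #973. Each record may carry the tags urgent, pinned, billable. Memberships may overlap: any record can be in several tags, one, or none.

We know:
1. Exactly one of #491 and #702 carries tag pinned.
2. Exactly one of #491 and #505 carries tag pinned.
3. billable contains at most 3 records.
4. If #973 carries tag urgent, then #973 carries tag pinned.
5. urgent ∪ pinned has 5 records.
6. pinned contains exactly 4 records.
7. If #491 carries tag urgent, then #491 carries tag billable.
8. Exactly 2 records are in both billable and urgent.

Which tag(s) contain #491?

#491: billable, urgent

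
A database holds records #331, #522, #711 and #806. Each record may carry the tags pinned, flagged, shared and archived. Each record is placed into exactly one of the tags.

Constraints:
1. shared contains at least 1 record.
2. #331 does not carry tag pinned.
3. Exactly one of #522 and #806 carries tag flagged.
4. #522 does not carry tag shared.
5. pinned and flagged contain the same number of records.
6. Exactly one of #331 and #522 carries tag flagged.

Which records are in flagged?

flagged = {#522}

From (2): #331 ∉ pinned.
From (4): #522 ∉ shared.
Suppose #331 ∈ flagged: no assignment then satisfies all the clues, so #331 ∉ flagged.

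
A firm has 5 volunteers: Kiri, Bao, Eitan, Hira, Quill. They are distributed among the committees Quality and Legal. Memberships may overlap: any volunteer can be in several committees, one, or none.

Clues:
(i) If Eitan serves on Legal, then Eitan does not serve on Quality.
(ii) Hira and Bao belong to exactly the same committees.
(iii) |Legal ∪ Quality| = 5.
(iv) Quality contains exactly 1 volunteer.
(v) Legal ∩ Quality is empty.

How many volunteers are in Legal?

4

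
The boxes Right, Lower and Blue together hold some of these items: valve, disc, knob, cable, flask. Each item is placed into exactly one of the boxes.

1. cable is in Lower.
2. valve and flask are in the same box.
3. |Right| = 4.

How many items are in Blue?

0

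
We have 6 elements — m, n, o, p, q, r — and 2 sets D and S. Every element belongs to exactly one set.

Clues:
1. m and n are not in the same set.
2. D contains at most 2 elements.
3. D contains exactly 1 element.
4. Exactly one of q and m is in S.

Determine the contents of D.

D = {m}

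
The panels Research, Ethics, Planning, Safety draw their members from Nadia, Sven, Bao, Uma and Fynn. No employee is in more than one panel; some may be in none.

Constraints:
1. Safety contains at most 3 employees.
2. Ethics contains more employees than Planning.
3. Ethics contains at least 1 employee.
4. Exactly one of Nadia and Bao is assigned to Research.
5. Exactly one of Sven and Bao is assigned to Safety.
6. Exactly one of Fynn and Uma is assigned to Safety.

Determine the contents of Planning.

Planning = {}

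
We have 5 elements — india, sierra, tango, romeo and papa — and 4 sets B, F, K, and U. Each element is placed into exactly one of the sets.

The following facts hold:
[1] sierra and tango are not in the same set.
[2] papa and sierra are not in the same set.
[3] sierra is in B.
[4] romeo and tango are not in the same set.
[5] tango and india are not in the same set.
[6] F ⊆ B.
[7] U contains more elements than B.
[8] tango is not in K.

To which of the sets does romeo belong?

romeo: K

From (3): sierra ∈ B.
From (8): tango ∉ K.
(1): tango ∉ B.
(2): papa ∉ B.
(6) contrapositive: tango ∉ F.
(6) contrapositive: papa ∉ F.
Only one set left: tango ∈ U.
(4): romeo ∉ U.
(5): india ∉ U.
Suppose romeo ∈ B: no assignment then satisfies all the clues, so romeo ∉ B.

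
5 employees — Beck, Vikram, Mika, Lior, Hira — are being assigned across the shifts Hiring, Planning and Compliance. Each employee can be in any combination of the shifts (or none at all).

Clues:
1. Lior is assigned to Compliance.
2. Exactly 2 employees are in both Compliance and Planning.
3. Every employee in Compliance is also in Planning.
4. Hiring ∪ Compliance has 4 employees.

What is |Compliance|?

2

From (1): Lior ∈ Compliance.
(3) with Lior ∈ Compliance: Lior ∈ Planning.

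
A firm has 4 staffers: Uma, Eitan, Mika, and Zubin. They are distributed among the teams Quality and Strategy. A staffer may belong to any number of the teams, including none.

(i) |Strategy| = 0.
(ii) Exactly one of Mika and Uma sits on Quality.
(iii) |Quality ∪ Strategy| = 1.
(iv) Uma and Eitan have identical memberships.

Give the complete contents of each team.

Quality = {Mika}; Strategy = {}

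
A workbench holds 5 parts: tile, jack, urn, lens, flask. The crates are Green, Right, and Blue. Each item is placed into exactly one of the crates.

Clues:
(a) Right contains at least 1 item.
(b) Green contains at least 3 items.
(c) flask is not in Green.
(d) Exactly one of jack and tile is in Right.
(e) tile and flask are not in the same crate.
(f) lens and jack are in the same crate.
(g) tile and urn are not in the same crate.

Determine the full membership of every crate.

Green = {jack, lens, urn}; Right = {tile}; Blue = {flask}

From (c): flask ∉ Green.
Suppose tile ∈ Green: no assignment then satisfies all the clues, so tile ∉ Green.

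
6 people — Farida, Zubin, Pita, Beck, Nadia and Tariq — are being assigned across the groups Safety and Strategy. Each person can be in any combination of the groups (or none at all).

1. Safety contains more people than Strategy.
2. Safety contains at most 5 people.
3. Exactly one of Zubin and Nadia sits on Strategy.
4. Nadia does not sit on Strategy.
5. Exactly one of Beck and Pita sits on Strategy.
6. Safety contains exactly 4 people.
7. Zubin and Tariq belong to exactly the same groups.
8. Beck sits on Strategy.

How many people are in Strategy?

From (4): Nadia ∉ Strategy.
From (8): Beck ∈ Strategy.
(3) (exactly one): Zubin ∈ Strategy.
(5) (exactly one): Pita ∉ Strategy.
(7): Tariq matches Zubin: Tariq ∈ Strategy.
Suppose Farida ∈ Strategy: no assignment then satisfies all the clues, so Farida ∉ Strategy.

3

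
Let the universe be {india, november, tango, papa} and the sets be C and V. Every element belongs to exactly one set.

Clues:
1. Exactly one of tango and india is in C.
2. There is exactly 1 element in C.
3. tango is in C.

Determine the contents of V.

V = {india, november, papa}

From (3): tango ∈ C.
(1) (exactly one): india ∉ C.
(2): C already has 1, so the rest are out.
Only one set left: india ∈ V.
Only one set left: november ∈ V.
Only one set left: papa ∈ V.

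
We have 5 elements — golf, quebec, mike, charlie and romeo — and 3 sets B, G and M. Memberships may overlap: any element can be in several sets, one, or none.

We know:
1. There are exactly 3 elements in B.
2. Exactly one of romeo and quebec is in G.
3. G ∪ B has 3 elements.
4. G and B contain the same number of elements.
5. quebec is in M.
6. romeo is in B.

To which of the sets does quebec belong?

quebec: M

From (5): quebec ∈ M.
From (6): romeo ∈ B.
Suppose quebec ∈ B: no assignment then satisfies all the clues, so quebec ∉ B.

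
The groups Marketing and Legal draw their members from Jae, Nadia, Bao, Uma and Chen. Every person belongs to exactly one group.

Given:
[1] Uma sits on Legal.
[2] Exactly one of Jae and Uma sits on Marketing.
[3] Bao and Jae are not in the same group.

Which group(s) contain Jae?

Jae: Marketing

From (1): Uma ∈ Legal.
(2) (exactly one): Jae ∈ Marketing.
(3): Bao ∉ Marketing.
Only one group left: Bao ∈ Legal.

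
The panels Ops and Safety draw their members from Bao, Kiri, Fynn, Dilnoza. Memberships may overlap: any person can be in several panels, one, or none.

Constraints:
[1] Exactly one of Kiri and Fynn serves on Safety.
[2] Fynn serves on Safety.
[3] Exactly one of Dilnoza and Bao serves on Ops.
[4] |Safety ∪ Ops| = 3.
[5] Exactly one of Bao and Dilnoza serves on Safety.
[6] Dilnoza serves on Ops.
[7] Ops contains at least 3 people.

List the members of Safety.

Safety = {Dilnoza, Fynn}

From (2): Fynn ∈ Safety.
From (6): Dilnoza ∈ Ops.
(1) (exactly one): Kiri ∉ Safety.
(3) (exactly one): Bao ∉ Ops.
(7): only 3 candidates remain for Ops, so all are in.
Suppose Bao ∈ Safety: no assignment then satisfies all the clues, so Bao ∉ Safety.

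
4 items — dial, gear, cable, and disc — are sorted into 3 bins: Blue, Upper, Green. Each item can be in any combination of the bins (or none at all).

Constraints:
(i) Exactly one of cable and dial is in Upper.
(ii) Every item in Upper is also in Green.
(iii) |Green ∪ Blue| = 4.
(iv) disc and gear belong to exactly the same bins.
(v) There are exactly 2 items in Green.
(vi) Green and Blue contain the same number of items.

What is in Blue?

Blue = {disc, gear}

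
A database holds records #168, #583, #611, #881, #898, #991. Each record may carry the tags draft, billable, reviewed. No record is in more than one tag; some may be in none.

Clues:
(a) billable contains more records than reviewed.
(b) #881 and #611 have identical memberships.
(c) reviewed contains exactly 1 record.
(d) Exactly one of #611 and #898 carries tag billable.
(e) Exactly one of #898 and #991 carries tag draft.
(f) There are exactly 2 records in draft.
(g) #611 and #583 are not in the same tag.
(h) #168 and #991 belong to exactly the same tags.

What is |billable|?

2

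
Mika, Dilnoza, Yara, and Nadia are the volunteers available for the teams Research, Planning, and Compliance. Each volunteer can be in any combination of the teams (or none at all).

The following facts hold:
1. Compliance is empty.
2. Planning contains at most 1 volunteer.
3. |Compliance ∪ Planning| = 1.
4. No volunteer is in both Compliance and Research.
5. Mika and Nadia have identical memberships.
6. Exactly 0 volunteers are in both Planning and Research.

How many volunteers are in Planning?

1

(1): Compliance already has 0, so the rest are out.
Suppose Mika ∈ Planning: no assignment then satisfies all the clues, so Mika ∉ Planning.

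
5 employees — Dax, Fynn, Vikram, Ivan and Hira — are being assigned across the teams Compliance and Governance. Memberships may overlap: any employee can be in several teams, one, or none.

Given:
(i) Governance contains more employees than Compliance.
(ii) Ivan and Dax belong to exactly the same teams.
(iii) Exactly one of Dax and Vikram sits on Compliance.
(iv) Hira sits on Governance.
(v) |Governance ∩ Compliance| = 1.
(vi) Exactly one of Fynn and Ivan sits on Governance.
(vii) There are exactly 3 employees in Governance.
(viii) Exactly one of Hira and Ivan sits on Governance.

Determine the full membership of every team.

Compliance = {Vikram}; Governance = {Fynn, Hira, Vikram}

From (iv): Hira ∈ Governance.
(viii) (exactly one): Ivan ∉ Governance.
(ii): Dax matches Ivan: Dax ∉ Governance.
(vi) (exactly one): Fynn ∈ Governance.
(vii): only 3 candidates remain for Governance, so all are in.
Suppose Dax ∈ Compliance: no assignment then satisfies all the clues, so Dax ∉ Compliance.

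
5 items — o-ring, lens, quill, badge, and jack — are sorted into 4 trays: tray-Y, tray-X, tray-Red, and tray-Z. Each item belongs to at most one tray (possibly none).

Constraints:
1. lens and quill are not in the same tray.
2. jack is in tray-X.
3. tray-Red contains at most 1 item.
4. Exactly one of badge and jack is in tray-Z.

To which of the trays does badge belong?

From (2): jack ∈ tray-X.
(4) (exactly one): badge ∈ tray-Z.

badge: tray-Z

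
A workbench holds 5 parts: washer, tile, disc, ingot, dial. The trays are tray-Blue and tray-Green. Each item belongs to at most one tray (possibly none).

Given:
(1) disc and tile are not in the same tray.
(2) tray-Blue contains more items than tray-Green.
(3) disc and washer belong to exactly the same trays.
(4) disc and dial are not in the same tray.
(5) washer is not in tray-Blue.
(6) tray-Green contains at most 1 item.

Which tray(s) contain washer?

From (5): washer ∉ tray-Blue.
(3): disc matches washer: disc ∉ tray-Blue.
Suppose washer ∈ tray-Green: no assignment then satisfies all the clues, so washer ∉ tray-Green.

washer: none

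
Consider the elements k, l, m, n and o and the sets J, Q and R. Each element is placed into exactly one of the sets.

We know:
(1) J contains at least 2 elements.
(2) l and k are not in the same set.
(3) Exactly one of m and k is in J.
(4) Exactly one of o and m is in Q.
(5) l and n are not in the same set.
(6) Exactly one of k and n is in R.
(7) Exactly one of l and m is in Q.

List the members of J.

J = {m, n}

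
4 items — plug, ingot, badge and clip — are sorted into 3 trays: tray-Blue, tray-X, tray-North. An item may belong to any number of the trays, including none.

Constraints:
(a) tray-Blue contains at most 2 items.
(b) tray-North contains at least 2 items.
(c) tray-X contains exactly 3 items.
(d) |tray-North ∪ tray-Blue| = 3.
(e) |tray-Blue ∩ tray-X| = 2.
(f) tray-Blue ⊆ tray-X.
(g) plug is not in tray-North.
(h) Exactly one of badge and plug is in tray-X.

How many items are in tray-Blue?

2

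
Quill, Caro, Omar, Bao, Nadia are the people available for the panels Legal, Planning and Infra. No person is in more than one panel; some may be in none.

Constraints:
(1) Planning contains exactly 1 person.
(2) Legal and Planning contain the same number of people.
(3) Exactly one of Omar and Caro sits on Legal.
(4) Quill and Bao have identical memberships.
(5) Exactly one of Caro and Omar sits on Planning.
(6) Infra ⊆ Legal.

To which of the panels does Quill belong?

Quill: none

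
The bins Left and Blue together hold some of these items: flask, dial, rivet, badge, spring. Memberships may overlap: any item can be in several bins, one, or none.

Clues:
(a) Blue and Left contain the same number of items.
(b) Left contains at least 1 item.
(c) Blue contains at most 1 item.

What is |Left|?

1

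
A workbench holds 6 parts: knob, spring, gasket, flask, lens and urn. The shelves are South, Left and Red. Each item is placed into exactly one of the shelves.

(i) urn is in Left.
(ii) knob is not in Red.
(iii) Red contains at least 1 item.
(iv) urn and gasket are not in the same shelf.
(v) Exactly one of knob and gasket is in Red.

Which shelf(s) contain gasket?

gasket: Red

From (i): urn ∈ Left.
From (ii): knob ∉ Red.
(iv): gasket ∉ Left.
(v) (exactly one): gasket ∈ Red.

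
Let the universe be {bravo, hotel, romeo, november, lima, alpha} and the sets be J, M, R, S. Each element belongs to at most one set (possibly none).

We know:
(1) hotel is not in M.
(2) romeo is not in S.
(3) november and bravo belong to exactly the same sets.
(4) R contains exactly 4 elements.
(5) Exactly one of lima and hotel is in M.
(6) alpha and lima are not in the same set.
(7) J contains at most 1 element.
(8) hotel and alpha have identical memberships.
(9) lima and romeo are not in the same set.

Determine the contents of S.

S = {}

From (1): hotel ∉ M.
From (2): romeo ∉ S.
(5) (exactly one): lima ∈ M.
(6): alpha ∉ M.
(9): romeo ∉ M.
Suppose bravo ∈ S: no assignment then satisfies all the clues, so bravo ∉ S.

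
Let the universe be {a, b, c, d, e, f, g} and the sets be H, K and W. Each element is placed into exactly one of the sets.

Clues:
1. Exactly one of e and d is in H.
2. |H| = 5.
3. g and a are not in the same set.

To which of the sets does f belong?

f: H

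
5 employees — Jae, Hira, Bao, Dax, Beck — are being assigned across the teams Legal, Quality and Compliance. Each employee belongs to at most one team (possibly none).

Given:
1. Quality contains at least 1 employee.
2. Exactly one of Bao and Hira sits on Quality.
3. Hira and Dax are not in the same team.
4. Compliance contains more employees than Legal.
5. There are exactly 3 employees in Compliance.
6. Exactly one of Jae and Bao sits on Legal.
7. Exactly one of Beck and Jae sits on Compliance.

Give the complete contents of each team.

Legal = {Jae}; Quality = {Hira}; Compliance = {Bao, Beck, Dax}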